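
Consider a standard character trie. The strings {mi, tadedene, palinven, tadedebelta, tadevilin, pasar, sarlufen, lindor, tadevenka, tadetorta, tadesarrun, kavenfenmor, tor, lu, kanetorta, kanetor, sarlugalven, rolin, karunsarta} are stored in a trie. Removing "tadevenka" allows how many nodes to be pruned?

4

After clearing the end-marker at "tadevenka", prune upward until reaching a node still needed by another word.
The suffix "enka" (4 nodes) is used only by "tadevenka"; the node for "tadev" still has the child "i", so pruning stops there.
Nodes removed: 4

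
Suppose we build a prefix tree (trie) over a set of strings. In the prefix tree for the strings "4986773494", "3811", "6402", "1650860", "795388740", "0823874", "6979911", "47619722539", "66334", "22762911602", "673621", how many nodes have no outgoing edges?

11

A leaf is a node with no children — equivalently, the end of a word that is not a proper prefix of any other stored word.
Those words: "0823874", "1650860", "22762911602", "3811", "47619722539", "4986773494", "6402", "66334", "673621", "6979911", "795388740"
Leaf count: 11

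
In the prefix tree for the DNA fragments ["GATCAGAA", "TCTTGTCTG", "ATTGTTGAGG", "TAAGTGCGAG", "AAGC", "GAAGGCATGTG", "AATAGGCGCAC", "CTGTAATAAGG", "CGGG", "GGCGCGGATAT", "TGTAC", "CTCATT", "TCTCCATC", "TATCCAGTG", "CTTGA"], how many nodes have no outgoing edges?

Leaves are exactly the stored words that no other stored word extends.
Those words: "AAGC", "AATAGGCGCAC", "ATTGTTGAGG", "CGGG", "CTCATT", "CTGTAATAAGG", "CTTGA", "GAAGGCATGTG", "GATCAGAA", "GGCGCGGATAT", "TAAGTGCGAG", "TATCCAGTG", "TCTCCATC", "TCTTGTCTG", "TGTAC"
Leaf count: 15

15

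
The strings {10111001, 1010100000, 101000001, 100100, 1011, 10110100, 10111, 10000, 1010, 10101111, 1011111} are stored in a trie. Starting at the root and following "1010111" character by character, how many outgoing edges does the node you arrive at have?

The children of the "1010111" node are the distinct next characters among strings starting with "1010111".
Distinct next characters after "1010111": 1.
That node has 1 child edge.

1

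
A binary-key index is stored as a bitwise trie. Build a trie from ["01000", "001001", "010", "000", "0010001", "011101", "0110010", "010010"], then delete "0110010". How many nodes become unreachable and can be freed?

4

Walk "0110010" from the leaf back toward the root, removing each node that no remaining word uses.
The suffix "0010" (4 nodes) is used only by "0110010"; the node for "011" still has the child "1", so pruning stops there.
Nodes removed: 4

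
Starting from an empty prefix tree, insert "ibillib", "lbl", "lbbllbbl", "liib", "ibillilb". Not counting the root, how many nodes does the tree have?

Trie structure (* marks end of a word):
(root)
├─ i
│  └─ b
│     └─ i
│        └─ l
│           └─ l
│              └─ i
│                 ├─ b *
│                 └─ l
│                    └─ b *
└─ l
   ├─ b
   │  ├─ b
   │  │  └─ l
   │  │     └─ l
   │  │        └─ b
   │  │           └─ b
   │  │              └─ l *
   │  └─ l *
   └─ i
      └─ i
         └─ b *
Counting every labelled node above: 21.

21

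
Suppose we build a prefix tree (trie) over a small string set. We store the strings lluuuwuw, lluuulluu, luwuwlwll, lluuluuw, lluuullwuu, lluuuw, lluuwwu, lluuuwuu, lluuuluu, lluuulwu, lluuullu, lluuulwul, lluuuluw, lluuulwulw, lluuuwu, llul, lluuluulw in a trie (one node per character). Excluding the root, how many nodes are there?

For each word, the new-node count is its length minus the longest prefix already in the trie:
  "lluuuwuw" → 8 new (l, l, u, u, u, w, u, w)
  "lluuulluu" → prefix "lluuu" already present; 4 new (l, l, u, u)
  "luwuwlwll" → prefix "l" already present; 8 new (u, w, u, w, l, w, l, l)
  "lluuluuw" → prefix "lluu" already present; 4 new (l, u, u, w)
  "lluuullwuu" → prefix "lluuull" already present; 3 new (w, u, u)
  "lluuuw" → prefix "lluuuw" already present; 0 new (none)
  "lluuwwu" → prefix "lluu" already present; 3 new (w, w, u)
  "lluuuwuu" → prefix "lluuuwu" already present; 1 new (u)
  "lluuuluu" → prefix "lluuul" already present; 2 new (u, u)
  "lluuulwu" → prefix "lluuul" already present; 2 new (w, u)
  "lluuullu" → prefix "lluuullu" already present; 0 new (none)
  "lluuulwul" → prefix "lluuulwu" already present; 1 new (l)
  "lluuuluw" → prefix "lluuulu" already present; 1 new (w)
  "lluuulwulw" → prefix "lluuulwul" already present; 1 new (w)
  "lluuuwu" → prefix "lluuuwu" already present; 0 new (none)
  "llul" → prefix "llu" already present; 1 new (l)
  "lluuluulw" → prefix "lluuluu" already present; 2 new (l, w)
Total nodes = 8 + 4 + 8 + 4 + 3 + 0 + 3 + 1 + 2 + 2 + 0 + 1 + 1 + 1 + 0 + 1 + 2 = 41

41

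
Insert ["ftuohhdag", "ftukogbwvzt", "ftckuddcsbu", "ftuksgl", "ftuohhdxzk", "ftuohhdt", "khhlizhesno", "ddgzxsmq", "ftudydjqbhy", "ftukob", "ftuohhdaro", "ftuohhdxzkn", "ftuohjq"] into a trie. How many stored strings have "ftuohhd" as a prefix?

Walk to "ftuohhd"; the words in its subtree are exactly those with that prefix.
Words under "ftuohhd": ftuohhdag, ftuohhdaro, ftuohhdt, ftuohhdxzk, ftuohhdxzkn
Count: 5

5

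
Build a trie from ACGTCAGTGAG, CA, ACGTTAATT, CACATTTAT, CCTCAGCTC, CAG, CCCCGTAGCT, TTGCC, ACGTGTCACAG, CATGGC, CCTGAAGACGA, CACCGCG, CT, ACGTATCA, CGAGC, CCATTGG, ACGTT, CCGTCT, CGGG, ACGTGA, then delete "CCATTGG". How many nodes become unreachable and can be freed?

Walk "CCATTGG" from the leaf back toward the root, removing each node that no remaining word uses.
The suffix "ATTGG" (5 nodes) is used only by "CCATTGG"; the node for "CC" still has the child "T", so pruning stops there.
Nodes removed: 5

5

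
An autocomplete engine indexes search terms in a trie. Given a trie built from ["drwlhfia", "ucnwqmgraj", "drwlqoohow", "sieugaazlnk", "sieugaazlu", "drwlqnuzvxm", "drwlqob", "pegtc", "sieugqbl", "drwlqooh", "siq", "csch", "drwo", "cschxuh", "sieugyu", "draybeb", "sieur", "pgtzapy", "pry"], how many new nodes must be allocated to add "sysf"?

3

"s" is already a path in the trie; the remaining "ysf" must be added.
Each of the 3 remaining characters creates one node.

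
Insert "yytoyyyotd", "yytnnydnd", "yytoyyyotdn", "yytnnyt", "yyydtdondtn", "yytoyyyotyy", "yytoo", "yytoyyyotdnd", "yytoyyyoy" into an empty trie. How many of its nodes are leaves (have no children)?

7

Leaves are exactly the stored words that no other stored word extends.
Those words: "yytnnydnd", "yytnnyt", "yytoo", "yytoyyyotdnd", "yytoyyyotyy", "yytoyyyoy", "yyydtdondtn"
Leaf count: 7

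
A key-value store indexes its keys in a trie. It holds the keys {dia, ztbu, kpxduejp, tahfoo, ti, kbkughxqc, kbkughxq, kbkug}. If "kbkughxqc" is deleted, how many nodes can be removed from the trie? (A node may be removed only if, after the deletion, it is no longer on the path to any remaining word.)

After clearing the end-marker at "kbkughxqc", prune upward until reaching a node still needed by another word.
The suffix "c" (1 node) is used only by "kbkughxqc"; "kbkughxq" is itself a stored word, so pruning stops there.
Nodes removed: 1

1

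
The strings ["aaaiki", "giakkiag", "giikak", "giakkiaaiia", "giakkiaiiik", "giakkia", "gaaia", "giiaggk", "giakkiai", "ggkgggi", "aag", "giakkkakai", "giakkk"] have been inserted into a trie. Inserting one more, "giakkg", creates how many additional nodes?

"giakk" is already a path in the trie; the remaining "g" must be added.
New nodes needed: |"giakkg"| − 5 = 6 − 5 = 1.

1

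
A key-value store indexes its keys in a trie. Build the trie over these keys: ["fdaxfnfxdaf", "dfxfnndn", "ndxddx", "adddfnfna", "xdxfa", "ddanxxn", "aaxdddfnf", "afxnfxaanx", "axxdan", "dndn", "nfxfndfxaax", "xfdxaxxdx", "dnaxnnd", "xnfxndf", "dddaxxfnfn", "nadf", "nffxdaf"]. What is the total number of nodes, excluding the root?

115

Insert word by word; a character creates a node only if that edge doesn't already exist:
  "fdaxfnfxdaf" → 11 new (f, d, a, x, f, n, f, x, d, a, f)
  "dfxfnndn" → 8 new (d, f, x, f, n, n, d, n)
  "ndxddx" → 6 new (n, d, x, d, d, x)
  "adddfnfna" → 9 new (a, d, d, d, f, n, f, n, a)
  "xdxfa" → 5 new (x, d, x, f, a)
  "ddanxxn" → prefix "d" already present; 6 new (d, a, n, x, x, n)
  "aaxdddfnf" → prefix "a" already present; 8 new (a, x, d, d, d, f, n, f)
  "afxnfxaanx" → prefix "a" already present; 9 new (f, x, n, f, x, a, a, n, x)
  "axxdan" → prefix "a" already present; 5 new (x, x, d, a, n)
  "dndn" → prefix "d" already present; 3 new (n, d, n)
  "nfxfndfxaax" → prefix "n" already present; 10 new (f, x, f, n, d, f, x, a, a, x)
  "xfdxaxxdx" → prefix "x" already present; 8 new (f, d, x, a, x, x, d, x)
  "dnaxnnd" → prefix "dn" already present; 5 new (a, x, n, n, d)
  "xnfxndf" → prefix "x" already present; 6 new (n, f, x, n, d, f)
  "dddaxxfnfn" → prefix "dd" already present; 8 new (d, a, x, x, f, n, f, n)
  "nadf" → prefix "n" already present; 3 new (a, d, f)
  "nffxdaf" → prefix "nf" already present; 5 new (f, x, d, a, f)
Total nodes = 11 + 8 + 6 + 9 + 5 + 6 + 8 + 9 + 5 + 3 + 10 + 8 + 5 + 6 + 8 + 3 + 5 = 115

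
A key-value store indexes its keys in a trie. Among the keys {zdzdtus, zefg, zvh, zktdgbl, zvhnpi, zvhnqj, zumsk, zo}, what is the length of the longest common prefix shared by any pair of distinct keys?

4

Equivalently: take the maximum, over all pairs, of their longest common prefix length.
e.g. "zvhnpi" and "zvhnqj" share the prefix "zvhn" of length 4; no pair shares a longer one.
Longest shared-prefix length: 4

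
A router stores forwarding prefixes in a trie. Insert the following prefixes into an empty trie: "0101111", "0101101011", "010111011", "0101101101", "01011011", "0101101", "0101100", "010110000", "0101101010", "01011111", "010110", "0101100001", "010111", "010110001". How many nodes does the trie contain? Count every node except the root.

25

Trace insertions, counting only characters that open a new branch:
  "0101111" → 7 new (0, 1, 0, 1, 1, 1, 1)
  "0101101011" → prefix "01011" already present; 5 new (0, 1, 0, 1, 1)
  "010111011" → prefix "010111" already present; 3 new (0, 1, 1)
  "0101101101" → prefix "0101101" already present; 3 new (1, 0, 1)
  "01011011" → prefix "01011011" already present; 0 new (none)
  "0101101" → prefix "0101101" already present; 0 new (none)
  "0101100" → prefix "010110" already present; 1 new (0)
  "010110000" → prefix "0101100" already present; 2 new (0, 0)
  "0101101010" → prefix "010110101" already present; 1 new (0)
  "01011111" → prefix "0101111" already present; 1 new (1)
  "010110" → prefix "010110" already present; 0 new (none)
  "0101100001" → prefix "010110000" already present; 1 new (1)
  "010111" → prefix "010111" already present; 0 new (none)
  "010110001" → prefix "01011000" already present; 1 new (1)
Total nodes = 7 + 5 + 3 + 3 + 0 + 0 + 1 + 2 + 1 + 1 + 0 + 1 + 0 + 1 = 25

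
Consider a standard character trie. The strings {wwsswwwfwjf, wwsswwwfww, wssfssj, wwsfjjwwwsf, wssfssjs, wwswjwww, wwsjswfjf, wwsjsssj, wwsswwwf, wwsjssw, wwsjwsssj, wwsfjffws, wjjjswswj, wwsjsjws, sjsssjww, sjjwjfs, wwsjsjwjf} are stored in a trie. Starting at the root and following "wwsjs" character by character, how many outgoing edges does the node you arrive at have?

3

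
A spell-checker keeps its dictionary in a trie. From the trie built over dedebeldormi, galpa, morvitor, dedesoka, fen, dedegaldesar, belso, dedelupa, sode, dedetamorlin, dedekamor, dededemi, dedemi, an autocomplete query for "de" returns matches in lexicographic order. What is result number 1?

Filter for "de…" and sort: "dedebeldormi", "dededemi", "dedegaldesar", "dedekamor", "dedelupa", "dedemi", "dedesoka", "dedetamorlin"
Position 1: dedebeldormi

dedebeldormi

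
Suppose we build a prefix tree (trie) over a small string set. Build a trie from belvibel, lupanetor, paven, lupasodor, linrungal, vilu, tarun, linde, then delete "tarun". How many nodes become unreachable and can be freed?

Walk "tarun" from the leaf back toward the root, removing each node that no remaining word uses.
No other word shares any prefix with "tarun", so all 5 of its nodes go.
Nodes removed: 5

5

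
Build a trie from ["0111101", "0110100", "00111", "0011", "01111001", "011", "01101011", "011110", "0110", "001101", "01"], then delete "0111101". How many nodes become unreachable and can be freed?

Walk "0111101" from the leaf back toward the root, removing each node that no remaining word uses.
The suffix "1" (1 node) is used only by "0111101"; the node for "011110" still has the child "0", so pruning stops there.
Nodes removed: 1

1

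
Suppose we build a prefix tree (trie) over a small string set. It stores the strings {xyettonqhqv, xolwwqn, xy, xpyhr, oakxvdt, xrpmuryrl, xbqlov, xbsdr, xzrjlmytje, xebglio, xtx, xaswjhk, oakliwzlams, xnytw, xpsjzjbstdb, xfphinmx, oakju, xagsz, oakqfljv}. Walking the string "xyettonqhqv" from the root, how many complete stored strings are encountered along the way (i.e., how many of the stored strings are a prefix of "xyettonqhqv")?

2

Check each prefix of "xyettonqhqv" against the stored set — each match is an end-marker on the path.
Prefixes of the query that are stored words: "xy", "xyettonqhqv"
Count: 2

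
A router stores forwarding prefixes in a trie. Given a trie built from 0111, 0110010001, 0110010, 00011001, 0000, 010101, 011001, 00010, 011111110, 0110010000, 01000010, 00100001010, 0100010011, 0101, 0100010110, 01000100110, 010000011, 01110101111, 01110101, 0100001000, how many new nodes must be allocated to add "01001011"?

4

The longest prefix of "01001011" already in the trie is "0100" (length 4).
New nodes needed: |"01001011"| − 4 = 8 − 4 = 4.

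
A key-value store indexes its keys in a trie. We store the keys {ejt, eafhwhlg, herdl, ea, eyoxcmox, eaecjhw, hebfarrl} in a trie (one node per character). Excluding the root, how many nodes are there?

For each word, the new-node count is its length minus the longest prefix already in the trie:
  "ejt" → 3 new (e, j, t)
  "eafhwhlg" → prefix "e" already present; 7 new (a, f, h, w, h, l, g)
  "herdl" → 5 new (h, e, r, d, l)
  "ea" → prefix "ea" already present; 0 new (none)
  "eyoxcmox" → prefix "e" already present; 7 new (y, o, x, c, m, o, x)
  "eaecjhw" → prefix "ea" already present; 5 new (e, c, j, h, w)
  "hebfarrl" → prefix "he" already present; 6 new (b, f, a, r, r, l)
Total nodes = 3 + 7 + 5 + 0 + 7 + 5 + 6 = 33

33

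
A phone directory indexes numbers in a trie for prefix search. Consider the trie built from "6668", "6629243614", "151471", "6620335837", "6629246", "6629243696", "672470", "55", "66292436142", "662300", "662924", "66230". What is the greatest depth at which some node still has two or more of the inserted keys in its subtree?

Equivalently: take the maximum, over all pairs, of their longest common prefix length.
e.g. "6629243614" and "66292436142" share the prefix "6629243614" of length 10; no pair shares a longer one.
Longest shared-prefix length: 10

10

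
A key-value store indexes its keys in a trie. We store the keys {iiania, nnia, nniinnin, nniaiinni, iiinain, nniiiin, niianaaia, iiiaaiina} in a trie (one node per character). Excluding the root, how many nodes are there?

42

Trace insertions, counting only characters that open a new branch:
  "iiania" → 6 new (i, i, a, n, i, a)
  "nnia" → 4 new (n, n, i, a)
  "nniinnin" → prefix "nni" already present; 5 new (i, n, n, i, n)
  "nniaiinni" → prefix "nnia" already present; 5 new (i, i, n, n, i)
  "iiinain" → prefix "ii" already present; 5 new (i, n, a, i, n)
  "nniiiin" → prefix "nnii" already present; 3 new (i, i, n)
  "niianaaia" → prefix "n" already present; 8 new (i, i, a, n, a, a, i, a)
  "iiiaaiina" → prefix "iii" already present; 6 new (a, a, i, i, n, a)
Total nodes = 6 + 4 + 5 + 5 + 5 + 3 + 8 + 6 = 42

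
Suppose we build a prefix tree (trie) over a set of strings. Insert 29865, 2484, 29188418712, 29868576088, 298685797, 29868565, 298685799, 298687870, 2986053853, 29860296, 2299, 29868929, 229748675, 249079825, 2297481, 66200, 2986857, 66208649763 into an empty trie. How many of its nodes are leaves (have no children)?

A leaf is a node with no children — equivalently, the end of a word that is not a proper prefix of any other stored word.
Those words: "2297481", "229748675", "2299", "2484", "249079825", "29188418712", "29860296", "2986053853", "29865", "29868565", "29868576088", "298685797", "298685799", "298687870", "29868929", "66200", "66208649763"
Leaf count: 17

17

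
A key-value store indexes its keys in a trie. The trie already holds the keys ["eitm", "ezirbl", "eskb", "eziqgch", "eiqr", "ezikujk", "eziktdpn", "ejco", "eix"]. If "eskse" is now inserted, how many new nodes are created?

2

The longest prefix of "eskse" already in the trie is "esk" (length 3).
Each of the 2 remaining characters creates one node.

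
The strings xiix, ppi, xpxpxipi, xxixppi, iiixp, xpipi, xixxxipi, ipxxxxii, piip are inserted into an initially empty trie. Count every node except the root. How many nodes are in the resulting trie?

44

Count nodes per top-level branch (shared prefixes stored once):
  'i'-branch (iiixp, ipxxxxii): 12 nodes
  'p'-branch (piip, ppi): 6 nodes
  'x'-branch (xiix, xixxxipi, xpipi, xpxpxipi, xxixppi): 26 nodes
Sum: 44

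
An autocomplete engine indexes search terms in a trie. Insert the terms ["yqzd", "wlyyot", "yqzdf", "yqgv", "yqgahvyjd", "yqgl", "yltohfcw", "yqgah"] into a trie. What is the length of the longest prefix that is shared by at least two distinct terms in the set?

5

Equivalently: take the maximum, over all pairs, of their longest common prefix length.
"yqgah" and "yqgahvyjd" agree on "yqgah" (5 characters) before diverging; nothing deeper is shared.
Longest shared-prefix length: 5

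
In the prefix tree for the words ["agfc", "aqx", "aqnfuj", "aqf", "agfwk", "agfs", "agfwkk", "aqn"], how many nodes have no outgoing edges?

Leaves are exactly the stored words that no other stored word extends.
Those words: "agfc", "agfs", "agfwkk", "aqf", "aqnfuj", "aqx"
Leaf count: 6

6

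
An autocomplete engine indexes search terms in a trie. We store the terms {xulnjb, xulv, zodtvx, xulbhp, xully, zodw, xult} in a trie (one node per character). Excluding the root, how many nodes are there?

Trie structure (* marks end of a word):
(root)
├─ x
│  └─ u
│     └─ l
│        ├─ b
│        │  └─ h
│        │     └─ p *
│        ├─ l
│        │  └─ y *
│        ├─ n
│        │  └─ j
│        │     └─ b *
│        ├─ t *
│        └─ v *
└─ z
   └─ o
      └─ d
         ├─ t
         │  └─ v
         │     └─ x *
         └─ w *
Counting every labelled node above: 20.

20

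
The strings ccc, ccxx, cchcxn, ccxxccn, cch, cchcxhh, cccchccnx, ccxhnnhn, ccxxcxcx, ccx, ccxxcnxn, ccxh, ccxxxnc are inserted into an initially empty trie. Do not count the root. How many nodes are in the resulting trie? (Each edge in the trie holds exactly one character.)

34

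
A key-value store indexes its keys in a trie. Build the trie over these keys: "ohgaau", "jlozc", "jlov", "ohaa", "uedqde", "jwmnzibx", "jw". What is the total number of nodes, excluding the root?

Trie structure (* marks end of a word):
(root)
├─ j
│  ├─ l
│  │  └─ o
│  │     ├─ v *
│  │     └─ z
│  │        └─ c *
│  └─ w *
│     └─ m
│        └─ n
│           └─ z
│              └─ i
│                 └─ b
│                    └─ x *
├─ o
│  └─ h
│     ├─ a
│     │  └─ a *
│     └─ g
│        └─ a
│           └─ a
│              └─ u *
└─ u
   └─ e
      └─ d
         └─ q
            └─ d
               └─ e *
Counting every labelled node above: 27.

27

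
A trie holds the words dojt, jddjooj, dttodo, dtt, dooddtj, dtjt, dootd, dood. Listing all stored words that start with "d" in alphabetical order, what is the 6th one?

Words with prefix "d", in lexicographic order: "dojt", "dood", "dooddtj", "dootd", "dtjt", "dtt", "dttodo"
Position 6: dtt

dtt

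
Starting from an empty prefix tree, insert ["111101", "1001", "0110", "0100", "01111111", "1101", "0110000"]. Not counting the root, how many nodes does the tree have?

Count nodes per top-level branch (shared prefixes stored once):
  '0'-branch (0100, 0110, 0110000, 01111111): 14 nodes
  '1'-branch (1001, 1101, 111101): 11 nodes
Sum: 25

25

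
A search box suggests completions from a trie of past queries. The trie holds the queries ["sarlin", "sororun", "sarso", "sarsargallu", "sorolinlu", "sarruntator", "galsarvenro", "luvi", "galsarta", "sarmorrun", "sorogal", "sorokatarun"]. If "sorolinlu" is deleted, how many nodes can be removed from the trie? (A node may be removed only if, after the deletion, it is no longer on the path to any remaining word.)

A node on "sorolinlu"'s path can go only if nothing else ends at it or branches off below it.
The suffix "linlu" (5 nodes) is used only by "sorolinlu"; the node for "soro" still has the child "r", so pruning stops there.
Nodes removed: 5

5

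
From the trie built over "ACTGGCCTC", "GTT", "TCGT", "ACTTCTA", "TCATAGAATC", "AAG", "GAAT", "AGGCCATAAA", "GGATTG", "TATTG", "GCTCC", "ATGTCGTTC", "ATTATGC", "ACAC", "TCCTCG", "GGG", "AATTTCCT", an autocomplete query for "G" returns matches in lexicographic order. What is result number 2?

Words with prefix "G", in lexicographic order: "GAAT", "GCTCC", "GGATTG", "GGG", "GTT"
The 2nd is GCTCC.

GCTCC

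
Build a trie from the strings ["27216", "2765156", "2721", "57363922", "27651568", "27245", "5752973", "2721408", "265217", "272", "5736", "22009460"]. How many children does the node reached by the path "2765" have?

1

Follow the path "2765" to its node, then look at its outgoing edges.
Distinct next characters after "2765": 1.
That node has 1 child edge.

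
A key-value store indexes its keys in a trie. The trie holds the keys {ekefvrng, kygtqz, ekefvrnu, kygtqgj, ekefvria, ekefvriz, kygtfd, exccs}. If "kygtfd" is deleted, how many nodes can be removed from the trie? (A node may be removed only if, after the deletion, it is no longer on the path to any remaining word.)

2

A node on "kygtfd"'s path can go only if nothing else ends at it or branches off below it.
The suffix "fd" (2 nodes) is used only by "kygtfd"; the node for "kygt" still has the child "q", so pruning stops there.
Nodes removed: 2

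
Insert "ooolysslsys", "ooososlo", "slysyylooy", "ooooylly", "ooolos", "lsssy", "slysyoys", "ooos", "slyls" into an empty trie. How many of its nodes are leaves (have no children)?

8

Leaves are exactly the stored words that no other stored word extends.
Those words: "lsssy", "ooolos", "ooolysslsys", "ooooylly", "ooososlo", "slyls", "slysyoys", "slysyylooy"
Leaf count: 8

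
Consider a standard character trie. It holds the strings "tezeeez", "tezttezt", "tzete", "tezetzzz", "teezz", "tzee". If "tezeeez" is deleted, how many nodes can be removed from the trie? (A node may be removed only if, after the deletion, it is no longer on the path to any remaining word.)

3

A node on "tezeeez"'s path can go only if nothing else ends at it or branches off below it.
The suffix "eez" (3 nodes) is used only by "tezeeez"; the node for "teze" still has the child "t", so pruning stops there.
Nodes removed: 3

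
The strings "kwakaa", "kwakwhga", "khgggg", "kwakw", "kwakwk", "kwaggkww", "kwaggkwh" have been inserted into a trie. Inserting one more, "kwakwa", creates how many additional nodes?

1

The longest prefix of "kwakwa" already in the trie is "kwakw" (length 5).
New nodes needed: |"kwakwa"| − 5 = 6 − 5 = 1.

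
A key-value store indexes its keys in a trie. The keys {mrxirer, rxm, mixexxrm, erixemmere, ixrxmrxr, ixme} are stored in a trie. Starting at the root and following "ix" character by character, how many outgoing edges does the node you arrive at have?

Follow the path "ix" to its node, then look at its outgoing edges.
Distinct next characters after "ix": m, r.
That node has 2 child edges.

2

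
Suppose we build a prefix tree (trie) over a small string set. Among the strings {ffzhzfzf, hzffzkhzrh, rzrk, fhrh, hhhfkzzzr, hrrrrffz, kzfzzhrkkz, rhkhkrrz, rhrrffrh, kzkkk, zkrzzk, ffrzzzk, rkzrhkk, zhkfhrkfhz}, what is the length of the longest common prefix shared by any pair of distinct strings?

2

The deepest shared node is where two words last agree before diverging.
"ffrzzzk" and "ffzhzfzf" agree on "ff" (2 characters) before diverging; nothing deeper is shared.
Longest shared-prefix length: 2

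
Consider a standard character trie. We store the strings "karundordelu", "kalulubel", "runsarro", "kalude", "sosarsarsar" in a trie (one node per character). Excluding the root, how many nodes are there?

Insert word by word; a character creates a node only if that edge doesn't already exist:
  "karundordelu" → 12 new (k, a, r, u, n, d, o, r, d, e, l, u)
  "kalulubel" → prefix "ka" already present; 7 new (l, u, l, u, b, e, l)
  "runsarro" → 8 new (r, u, n, s, a, r, r, o)
  "kalude" → prefix "kalu" already present; 2 new (d, e)
  "sosarsarsar" → 11 new (s, o, s, a, r, s, a, r, s, a, r)
Total nodes = 12 + 7 + 8 + 2 + 11 = 40

40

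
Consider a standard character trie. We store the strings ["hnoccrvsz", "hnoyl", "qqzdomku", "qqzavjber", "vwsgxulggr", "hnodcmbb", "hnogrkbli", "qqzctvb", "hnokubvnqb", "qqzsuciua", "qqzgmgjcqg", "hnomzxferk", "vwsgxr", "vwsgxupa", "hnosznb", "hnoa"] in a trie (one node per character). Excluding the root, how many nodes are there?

Trace insertions, counting only characters that open a new branch:
  "hnoccrvsz" → 9 new (h, n, o, c, c, r, v, s, z)
  "hnoyl" → prefix "hno" already present; 2 new (y, l)
  "qqzdomku" → 8 new (q, q, z, d, o, m, k, u)
  "qqzavjber" → prefix "qqz" already present; 6 new (a, v, j, b, e, r)
  "vwsgxulggr" → 10 new (v, w, s, g, x, u, l, g, g, r)
  "hnodcmbb" → prefix "hno" already present; 5 new (d, c, m, b, b)
  "hnogrkbli" → prefix "hno" already present; 6 new (g, r, k, b, l, i)
  "qqzctvb" → prefix "qqz" already present; 4 new (c, t, v, b)
  "hnokubvnqb" → prefix "hno" already present; 7 new (k, u, b, v, n, q, b)
  "qqzsuciua" → prefix "qqz" already present; 6 new (s, u, c, i, u, a)
  "qqzgmgjcqg" → prefix "qqz" already present; 7 new (g, m, g, j, c, q, g)
  "hnomzxferk" → prefix "hno" already present; 7 new (m, z, x, f, e, r, k)
  "vwsgxr" → prefix "vwsgx" already present; 1 new (r)
  "vwsgxupa" → prefix "vwsgxu" already present; 2 new (p, a)
  "hnosznb" → prefix "hno" already present; 4 new (s, z, n, b)
  "hnoa" → prefix "hno" already present; 1 new (a)
Total nodes = 9 + 2 + 8 + 6 + 10 + 5 + 6 + 4 + 7 + 6 + 7 + 7 + 1 + 2 + 4 + 1 = 85

85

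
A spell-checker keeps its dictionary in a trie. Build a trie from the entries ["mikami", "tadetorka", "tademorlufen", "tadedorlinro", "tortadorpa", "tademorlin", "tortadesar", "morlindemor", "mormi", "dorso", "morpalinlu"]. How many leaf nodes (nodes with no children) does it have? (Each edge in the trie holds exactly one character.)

11

A leaf is a node with no children — equivalently, the end of a word that is not a proper prefix of any other stored word.
Those words: "dorso", "mikami", "morlindemor", "mormi", "morpalinlu", "tadedorlinro", "tademorlin", "tademorlufen", "tadetorka", "tortadesar", "tortadorpa"
Leaf count: 11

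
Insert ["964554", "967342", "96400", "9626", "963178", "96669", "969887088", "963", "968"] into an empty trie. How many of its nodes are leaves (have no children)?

Leaves are exactly the stored words that no other stored word extends.
Those words: "9626", "963178", "96400", "964554", "96669", "967342", "968", "969887088"
Leaf count: 8

8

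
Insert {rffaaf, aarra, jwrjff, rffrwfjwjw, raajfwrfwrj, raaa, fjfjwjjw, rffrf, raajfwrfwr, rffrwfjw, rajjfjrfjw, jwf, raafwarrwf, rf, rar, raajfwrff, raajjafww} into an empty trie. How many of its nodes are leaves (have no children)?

14

Leaves are exactly the stored words that no other stored word extends.
Those words: "aarra", "fjfjwjjw", "jwf", "jwrjff", "raaa", "raafwarrwf", "raajfwrff", "raajfwrfwrj", "raajjafww", "rajjfjrfjw", "rar", "rffaaf", "rffrf", "rffrwfjwjw"
Leaf count: 14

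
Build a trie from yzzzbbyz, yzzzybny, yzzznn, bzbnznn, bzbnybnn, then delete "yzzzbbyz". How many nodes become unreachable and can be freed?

Walk "yzzzbbyz" from the leaf back toward the root, removing each node that no remaining word uses.
The suffix "bbyz" (4 nodes) is used only by "yzzzbbyz"; the node for "yzzz" still has the child "y", so pruning stops there.
Nodes removed: 4

4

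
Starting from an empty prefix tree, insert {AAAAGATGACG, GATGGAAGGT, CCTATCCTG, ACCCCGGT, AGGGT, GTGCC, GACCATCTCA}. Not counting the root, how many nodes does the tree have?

53

Insert word by word; a character creates a node only if that edge doesn't already exist:
  "AAAAGATGACG" → 11 new (A, A, A, A, G, A, T, G, A, C, G)
  "GATGGAAGGT" → 10 new (G, A, T, G, G, A, A, G, G, T)
  "CCTATCCTG" → 9 new (C, C, T, A, T, C, C, T, G)
  "ACCCCGGT" → prefix "A" already present; 7 new (C, C, C, C, G, G, T)
  "AGGGT" → prefix "A" already present; 4 new (G, G, G, T)
  "GTGCC" → prefix "G" already present; 4 new (T, G, C, C)
  "GACCATCTCA" → prefix "GA" already present; 8 new (C, C, A, T, C, T, C, A)
Total nodes = 11 + 10 + 9 + 7 + 4 + 4 + 8 = 53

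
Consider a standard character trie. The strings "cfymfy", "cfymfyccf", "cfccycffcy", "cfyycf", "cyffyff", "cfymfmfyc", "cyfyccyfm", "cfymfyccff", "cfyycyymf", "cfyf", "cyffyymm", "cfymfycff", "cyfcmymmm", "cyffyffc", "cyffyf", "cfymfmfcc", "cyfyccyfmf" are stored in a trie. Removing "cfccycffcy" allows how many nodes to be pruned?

8

After clearing the end-marker at "cfccycffcy", prune upward until reaching a node still needed by another word.
The suffix "ccycffcy" (8 nodes) is used only by "cfccycffcy"; the node for "cf" still has the child "y", so pruning stops there.
Nodes removed: 8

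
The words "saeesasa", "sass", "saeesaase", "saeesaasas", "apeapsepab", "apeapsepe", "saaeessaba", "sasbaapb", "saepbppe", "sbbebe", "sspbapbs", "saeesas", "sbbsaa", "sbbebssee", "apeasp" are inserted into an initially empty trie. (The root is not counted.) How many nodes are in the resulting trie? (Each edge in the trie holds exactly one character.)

Trace insertions, counting only characters that open a new branch:
  "saeesasa" → 8 new (s, a, e, e, s, a, s, a)
  "sass" → prefix "sa" already present; 2 new (s, s)
  "saeesaase" → prefix "saeesa" already present; 3 new (a, s, e)
  "saeesaasas" → prefix "saeesaas" already present; 2 new (a, s)
  "apeapsepab" → 10 new (a, p, e, a, p, s, e, p, a, b)
  "apeapsepe" → prefix "apeapsep" already present; 1 new (e)
  "saaeessaba" → prefix "sa" already present; 8 new (a, e, e, s, s, a, b, a)
  "sasbaapb" → prefix "sas" already present; 5 new (b, a, a, p, b)
  "saepbppe" → prefix "sae" already present; 5 new (p, b, p, p, e)
  "sbbebe" → prefix "s" already present; 5 new (b, b, e, b, e)
  "sspbapbs" → prefix "s" already present; 7 new (s, p, b, a, p, b, s)
  "saeesas" → prefix "saeesas" already present; 0 new (none)
  "sbbsaa" → prefix "sbb" already present; 3 new (s, a, a)
  "sbbebssee" → prefix "sbbeb" already present; 4 new (s, s, e, e)
  "apeasp" → prefix "apea" already present; 2 new (s, p)
Total nodes = 8 + 2 + 3 + 2 + 10 + 1 + 8 + 5 + 5 + 5 + 7 + 0 + 3 + 4 + 2 = 65

65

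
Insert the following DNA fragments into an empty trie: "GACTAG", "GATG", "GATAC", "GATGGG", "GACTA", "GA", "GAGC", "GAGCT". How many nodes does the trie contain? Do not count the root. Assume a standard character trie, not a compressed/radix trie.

Insert word by word; a character creates a node only if that edge doesn't already exist:
  "GACTAG" → 6 new (G, A, C, T, A, G)
  "GATG" → prefix "GA" already present; 2 new (T, G)
  "GATAC" → prefix "GAT" already present; 2 new (A, C)
  "GATGGG" → prefix "GATG" already present; 2 new (G, G)
  "GACTA" → prefix "GACTA" already present; 0 new (none)
  "GA" → prefix "GA" already present; 0 new (none)
  "GAGC" → prefix "GA" already present; 2 new (G, C)
  "GAGCT" → prefix "GAGC" already present; 1 new (T)
Total nodes = 6 + 2 + 2 + 2 + 0 + 0 + 2 + 1 = 15

15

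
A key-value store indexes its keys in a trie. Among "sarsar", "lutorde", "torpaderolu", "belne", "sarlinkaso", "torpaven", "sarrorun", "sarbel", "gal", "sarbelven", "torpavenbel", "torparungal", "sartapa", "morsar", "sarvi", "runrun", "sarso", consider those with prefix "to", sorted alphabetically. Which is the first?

torpaderolu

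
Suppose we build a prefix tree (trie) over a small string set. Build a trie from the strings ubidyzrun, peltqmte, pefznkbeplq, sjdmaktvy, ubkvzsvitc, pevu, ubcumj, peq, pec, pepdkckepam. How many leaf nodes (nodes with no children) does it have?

10

Leaves are exactly the stored words that no other stored word extends.
Those words: "pec", "pefznkbeplq", "peltqmte", "pepdkckepam", "peq", "pevu", "sjdmaktvy", "ubcumj", "ubidyzrun", "ubkvzsvitc"
Leaf count: 10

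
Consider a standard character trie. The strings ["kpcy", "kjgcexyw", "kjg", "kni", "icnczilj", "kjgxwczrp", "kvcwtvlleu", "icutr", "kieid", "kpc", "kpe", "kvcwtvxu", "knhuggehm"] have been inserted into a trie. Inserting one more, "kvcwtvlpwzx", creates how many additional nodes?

"kvcwtvl" is already a path in the trie; the remaining "pwzx" must be added.
New nodes needed: |"kvcwtvlpwzx"| − 7 = 11 − 7 = 4.

4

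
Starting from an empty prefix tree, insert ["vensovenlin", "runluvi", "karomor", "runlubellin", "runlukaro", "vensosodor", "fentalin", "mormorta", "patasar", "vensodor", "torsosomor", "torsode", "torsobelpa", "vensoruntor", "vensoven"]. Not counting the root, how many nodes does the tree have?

For each word, the new-node count is its length minus the longest prefix already in the trie:
  "vensovenlin" → 11 new (v, e, n, s, o, v, e, n, l, i, n)
  "runluvi" → 7 new (r, u, n, l, u, v, i)
  "karomor" → 7 new (k, a, r, o, m, o, r)
  "runlubellin" → prefix "runlu" already present; 6 new (b, e, l, l, i, n)
  "runlukaro" → prefix "runlu" already present; 4 new (k, a, r, o)
  "vensosodor" → prefix "venso" already present; 5 new (s, o, d, o, r)
  "fentalin" → 8 new (f, e, n, t, a, l, i, n)
  "mormorta" → 8 new (m, o, r, m, o, r, t, a)
  "patasar" → 7 new (p, a, t, a, s, a, r)
  "vensodor" → prefix "venso" already present; 3 new (d, o, r)
  "torsosomor" → 10 new (t, o, r, s, o, s, o, m, o, r)
  "torsode" → prefix "torso" already present; 2 new (d, e)
  "torsobelpa" → prefix "torso" already present; 5 new (b, e, l, p, a)
  "vensoruntor" → prefix "venso" already present; 6 new (r, u, n, t, o, r)
  "vensoven" → prefix "vensoven" already present; 0 new (none)
Total nodes = 11 + 7 + 7 + 6 + 4 + 5 + 8 + 8 + 7 + 3 + 10 + 2 + 5 + 6 + 0 = 89

89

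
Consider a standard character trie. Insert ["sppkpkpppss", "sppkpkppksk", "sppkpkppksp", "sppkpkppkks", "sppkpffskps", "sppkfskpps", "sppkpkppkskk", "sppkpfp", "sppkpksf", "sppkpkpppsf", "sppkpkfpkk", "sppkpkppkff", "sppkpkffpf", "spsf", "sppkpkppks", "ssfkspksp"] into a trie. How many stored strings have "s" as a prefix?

Filter for entries beginning with "s":
Words under "s": sppkfskpps, sppkpffskps, sppkpfp, sppkpkffpf, sppkpkfpkk, sppkpkppkff, sppkpkppkks, sppkpkppks, sppkpkppksk, sppkpkppkskk, sppkpkppksp, sppkpkpppsf, sppkpkpppss, sppkpksf, spsf, ssfkspksp
Count: 16

16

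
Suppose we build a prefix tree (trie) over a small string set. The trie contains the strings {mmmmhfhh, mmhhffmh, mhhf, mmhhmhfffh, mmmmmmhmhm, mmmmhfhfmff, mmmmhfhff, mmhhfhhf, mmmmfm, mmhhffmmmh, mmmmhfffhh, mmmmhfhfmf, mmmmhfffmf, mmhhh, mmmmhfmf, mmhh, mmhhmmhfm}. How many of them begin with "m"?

17

Walk to "m"; the words in its subtree are exactly those with that prefix.
Matches: "mhhf", "mmhh", "mmhhffmh", "mmhhffmmmh", "mmhhfhhf", "mmhhh", "mmhhmhfffh", "mmhhmmhfm", "mmmmfm", "mmmmhfffhh", "mmmmhfffmf", "mmmmhfhff", "mmmmhfhfmf", "mmmmhfhfmff", "mmmmhfhh", "mmmmhfmf", "mmmmmmhmhm"
Count: 17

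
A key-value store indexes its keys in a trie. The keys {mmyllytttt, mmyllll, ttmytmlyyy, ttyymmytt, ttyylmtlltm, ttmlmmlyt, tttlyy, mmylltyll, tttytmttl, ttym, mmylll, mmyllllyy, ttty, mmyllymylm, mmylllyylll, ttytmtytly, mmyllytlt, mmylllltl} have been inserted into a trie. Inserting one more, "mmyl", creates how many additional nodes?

0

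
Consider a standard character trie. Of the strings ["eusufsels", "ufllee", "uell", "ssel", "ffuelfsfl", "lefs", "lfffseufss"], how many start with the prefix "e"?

1

Walk to "e"; the words in its subtree are exactly those with that prefix.
Matches: "eusufsels"
Count: 1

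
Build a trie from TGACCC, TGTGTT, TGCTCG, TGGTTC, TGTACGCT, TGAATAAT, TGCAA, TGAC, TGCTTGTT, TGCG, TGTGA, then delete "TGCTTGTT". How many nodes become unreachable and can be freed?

4

After clearing the end-marker at "TGCTTGTT", prune upward until reaching a node still needed by another word.
The suffix "TGTT" (4 nodes) is used only by "TGCTTGTT"; the node for "TGCT" still has the child "C", so pruning stops there.
Nodes removed: 4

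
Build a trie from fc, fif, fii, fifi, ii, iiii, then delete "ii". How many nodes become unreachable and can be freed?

0

After clearing the end-marker at "ii", prune upward until reaching a node still needed by another word.
Every node on "ii" is still needed (e.g. by "iiii"), so nothing is freed.
Nodes removed: 0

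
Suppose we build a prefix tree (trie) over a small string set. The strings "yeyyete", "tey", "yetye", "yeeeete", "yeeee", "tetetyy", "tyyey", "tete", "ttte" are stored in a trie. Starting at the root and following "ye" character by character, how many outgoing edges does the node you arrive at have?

3

Walk "ye" from the root, arriving at one node.
Distinct next characters after "ye": e, t, y.
That node has 3 child edges.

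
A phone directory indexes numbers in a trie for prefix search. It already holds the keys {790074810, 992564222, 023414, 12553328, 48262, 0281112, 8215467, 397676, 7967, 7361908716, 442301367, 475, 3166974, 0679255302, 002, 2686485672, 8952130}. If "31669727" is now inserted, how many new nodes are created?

Walking "31669727" from the root, the first 6 characters ("316697") follow existing edges; "2" is the first miss.
So 8 − 6 = 2 new nodes.

2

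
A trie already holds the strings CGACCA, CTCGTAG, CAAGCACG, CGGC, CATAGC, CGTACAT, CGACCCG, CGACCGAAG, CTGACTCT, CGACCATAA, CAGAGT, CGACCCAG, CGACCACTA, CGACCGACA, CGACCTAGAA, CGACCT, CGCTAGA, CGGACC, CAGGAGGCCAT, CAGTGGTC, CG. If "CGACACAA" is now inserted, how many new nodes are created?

Walking "CGACACAA" from the root, the first 4 characters ("CGAC") follow existing edges; "A" is the first miss.
New nodes needed: |"CGACACAA"| − 4 = 8 − 4 = 4.

4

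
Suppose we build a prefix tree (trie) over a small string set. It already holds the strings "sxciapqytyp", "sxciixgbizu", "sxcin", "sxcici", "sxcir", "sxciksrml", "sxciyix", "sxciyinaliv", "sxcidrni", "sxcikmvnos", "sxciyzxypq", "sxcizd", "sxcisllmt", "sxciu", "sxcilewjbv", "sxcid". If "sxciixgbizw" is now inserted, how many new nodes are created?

Walking "sxciixgbizw" from the root, the first 10 characters ("sxciixgbiz") follow existing edges; "w" is the first miss.
Each of the 1 remaining characters creates one node.

1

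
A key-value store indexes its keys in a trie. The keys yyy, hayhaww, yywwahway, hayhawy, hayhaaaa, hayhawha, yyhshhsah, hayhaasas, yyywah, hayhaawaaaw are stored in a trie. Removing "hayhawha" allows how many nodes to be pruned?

2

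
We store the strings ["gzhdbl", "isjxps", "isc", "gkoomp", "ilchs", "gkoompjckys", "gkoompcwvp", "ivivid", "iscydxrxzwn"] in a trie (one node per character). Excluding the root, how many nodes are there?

Insert word by word; a character creates a node only if that edge doesn't already exist:
  "gzhdbl" → 6 new (g, z, h, d, b, l)
  "isjxps" → 6 new (i, s, j, x, p, s)
  "isc" → prefix "is" already present; 1 new (c)
  "gkoomp" → prefix "g" already present; 5 new (k, o, o, m, p)
  "ilchs" → prefix "i" already present; 4 new (l, c, h, s)
  "gkoompjckys" → prefix "gkoomp" already present; 5 new (j, c, k, y, s)
  "gkoompcwvp" → prefix "gkoomp" already present; 4 new (c, w, v, p)
  "ivivid" → prefix "i" already present; 5 new (v, i, v, i, d)
  "iscydxrxzwn" → prefix "isc" already present; 8 new (y, d, x, r, x, z, w, n)
Total nodes = 6 + 6 + 1 + 5 + 4 + 5 + 4 + 5 + 8 = 44

44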